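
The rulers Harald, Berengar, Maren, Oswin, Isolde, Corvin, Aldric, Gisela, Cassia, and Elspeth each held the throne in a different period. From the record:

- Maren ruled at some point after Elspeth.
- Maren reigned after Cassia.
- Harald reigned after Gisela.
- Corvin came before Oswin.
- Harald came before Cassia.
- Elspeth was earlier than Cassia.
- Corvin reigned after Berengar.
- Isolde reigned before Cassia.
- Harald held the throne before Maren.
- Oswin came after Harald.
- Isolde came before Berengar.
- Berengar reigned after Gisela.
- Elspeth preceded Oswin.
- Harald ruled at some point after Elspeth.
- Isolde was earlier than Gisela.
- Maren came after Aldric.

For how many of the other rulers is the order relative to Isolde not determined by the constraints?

2

Forced after Isolde: Berengar, Cassia, Corvin, Gisela, Harald, Maren, and Oswin.
That leaves Aldric and Elspeth with no forced order relative to Isolde — 2.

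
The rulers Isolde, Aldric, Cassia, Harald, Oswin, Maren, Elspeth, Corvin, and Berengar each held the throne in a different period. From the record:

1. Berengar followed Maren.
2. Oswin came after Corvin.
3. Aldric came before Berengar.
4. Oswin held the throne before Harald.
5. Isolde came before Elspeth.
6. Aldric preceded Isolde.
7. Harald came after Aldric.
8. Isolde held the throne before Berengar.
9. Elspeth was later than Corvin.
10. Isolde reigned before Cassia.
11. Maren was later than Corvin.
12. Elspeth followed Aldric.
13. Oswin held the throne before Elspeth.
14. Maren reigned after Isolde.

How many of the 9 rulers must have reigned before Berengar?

Directly stated before Berengar: Aldric, Isolde, and Maren.
Corvin reaches Berengar via Corvin → Maren → Berengar.
No chain forces Harald (or any of the others) ahead of Berengar.
That's Aldric, Corvin, Isolde, and Maren — 4 in all.

4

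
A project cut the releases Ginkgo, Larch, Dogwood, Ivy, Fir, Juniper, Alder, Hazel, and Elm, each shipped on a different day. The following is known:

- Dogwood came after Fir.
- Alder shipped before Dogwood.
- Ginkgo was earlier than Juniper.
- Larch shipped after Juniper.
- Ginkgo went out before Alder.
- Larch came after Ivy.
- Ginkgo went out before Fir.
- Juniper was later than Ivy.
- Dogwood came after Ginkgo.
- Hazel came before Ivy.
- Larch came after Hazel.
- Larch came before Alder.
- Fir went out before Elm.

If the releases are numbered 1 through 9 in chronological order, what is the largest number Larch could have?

Larch must come before Alder and Dogwood — 2 releases forced after it.
Everything else can be placed before Larch in some valid order, so Larch can sit as late as position 9 − 2 = 7.

7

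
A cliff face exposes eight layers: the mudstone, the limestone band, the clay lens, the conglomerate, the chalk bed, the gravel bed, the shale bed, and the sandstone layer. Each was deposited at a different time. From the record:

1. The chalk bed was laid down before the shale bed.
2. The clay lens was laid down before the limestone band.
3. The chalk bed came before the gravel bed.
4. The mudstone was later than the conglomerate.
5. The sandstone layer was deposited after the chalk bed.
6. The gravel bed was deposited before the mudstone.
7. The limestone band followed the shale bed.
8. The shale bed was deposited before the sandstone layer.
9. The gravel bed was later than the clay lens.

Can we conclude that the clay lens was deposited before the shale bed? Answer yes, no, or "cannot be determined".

cannot be determined

No chain of stated constraints runs from the clay lens to the shale bed, and none runs from the shale bed to the clay lens either.
So the relative order of the clay lens and the shale bed is not fixed by the given facts.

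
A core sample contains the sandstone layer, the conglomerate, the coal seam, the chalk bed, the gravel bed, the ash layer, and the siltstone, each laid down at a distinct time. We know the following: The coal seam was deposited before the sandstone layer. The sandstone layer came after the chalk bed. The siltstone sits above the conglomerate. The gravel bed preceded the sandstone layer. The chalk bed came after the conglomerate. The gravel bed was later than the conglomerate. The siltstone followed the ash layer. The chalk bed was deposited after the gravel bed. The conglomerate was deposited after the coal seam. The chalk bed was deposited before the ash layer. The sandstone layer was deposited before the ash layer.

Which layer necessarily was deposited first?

The coal seam has a chain of constraints placing it before every other layer, so the coal seam must be first.

the coal seam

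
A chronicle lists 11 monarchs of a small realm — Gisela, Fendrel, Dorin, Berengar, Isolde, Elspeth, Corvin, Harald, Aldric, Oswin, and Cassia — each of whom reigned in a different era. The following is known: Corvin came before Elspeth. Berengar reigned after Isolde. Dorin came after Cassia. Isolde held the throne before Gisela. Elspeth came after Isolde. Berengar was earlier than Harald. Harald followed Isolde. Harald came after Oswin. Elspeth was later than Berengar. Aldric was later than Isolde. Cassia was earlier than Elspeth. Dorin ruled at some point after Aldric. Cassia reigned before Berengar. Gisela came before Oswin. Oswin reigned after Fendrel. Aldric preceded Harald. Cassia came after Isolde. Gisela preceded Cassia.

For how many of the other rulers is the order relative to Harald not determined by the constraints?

Forced before Harald: Aldric, Berengar, Cassia, Fendrel, Gisela, Isolde, and Oswin.
That leaves Corvin, Dorin, and Elspeth with no forced order relative to Harald — 3.

3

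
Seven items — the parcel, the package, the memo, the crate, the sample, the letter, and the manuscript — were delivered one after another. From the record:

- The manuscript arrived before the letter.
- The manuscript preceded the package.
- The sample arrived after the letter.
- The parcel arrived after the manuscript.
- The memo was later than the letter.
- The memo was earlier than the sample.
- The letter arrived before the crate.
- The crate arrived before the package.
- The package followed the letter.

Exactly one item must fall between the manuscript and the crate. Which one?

Tracing the constraints gives the manuscript → the letter → the crate, so the letter sits after the manuscript and before the crate.
No other item is forced both after the manuscript and before the crate.

the letter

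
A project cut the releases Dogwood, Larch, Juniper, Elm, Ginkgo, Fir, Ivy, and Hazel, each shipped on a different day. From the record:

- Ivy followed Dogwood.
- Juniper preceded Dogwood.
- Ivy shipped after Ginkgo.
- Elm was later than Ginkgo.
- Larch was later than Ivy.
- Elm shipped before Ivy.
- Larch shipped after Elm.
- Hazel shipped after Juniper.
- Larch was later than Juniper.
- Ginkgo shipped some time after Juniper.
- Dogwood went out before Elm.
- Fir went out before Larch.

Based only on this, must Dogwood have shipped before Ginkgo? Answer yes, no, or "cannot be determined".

cannot be determined

No chain of stated constraints runs from Dogwood to Ginkgo, and none runs from Ginkgo to Dogwood either.
So the relative order of Dogwood and Ginkgo is not fixed by the given facts.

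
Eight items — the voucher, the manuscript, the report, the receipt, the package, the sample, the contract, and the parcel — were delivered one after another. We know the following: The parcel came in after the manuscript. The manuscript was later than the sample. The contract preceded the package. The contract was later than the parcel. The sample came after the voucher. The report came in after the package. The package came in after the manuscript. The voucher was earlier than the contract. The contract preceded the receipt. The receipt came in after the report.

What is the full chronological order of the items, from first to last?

the voucher, the sample, the manuscript, the parcel, the contract, the package, the report, the receipt

The constraints fix every adjacent pair, so only one ordering works:
the voucher → the sample → the manuscript → the parcel → the contract → the package → the report → the receipt.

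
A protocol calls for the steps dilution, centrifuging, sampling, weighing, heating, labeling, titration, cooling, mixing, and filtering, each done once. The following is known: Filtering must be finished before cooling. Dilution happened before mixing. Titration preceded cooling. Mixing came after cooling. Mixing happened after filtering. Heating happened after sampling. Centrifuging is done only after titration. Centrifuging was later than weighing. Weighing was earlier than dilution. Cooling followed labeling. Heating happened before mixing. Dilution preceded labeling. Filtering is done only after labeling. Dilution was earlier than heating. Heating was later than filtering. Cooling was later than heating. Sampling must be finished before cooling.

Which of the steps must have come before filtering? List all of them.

Directly stated before filtering: labeling.
Dilution reaches filtering via dilution → labeling → filtering.
Weighing reaches filtering via weighing → dilution → labeling → filtering.
No chain forces centrifuging (or any of the others) ahead of filtering.

dilution, labeling, weighing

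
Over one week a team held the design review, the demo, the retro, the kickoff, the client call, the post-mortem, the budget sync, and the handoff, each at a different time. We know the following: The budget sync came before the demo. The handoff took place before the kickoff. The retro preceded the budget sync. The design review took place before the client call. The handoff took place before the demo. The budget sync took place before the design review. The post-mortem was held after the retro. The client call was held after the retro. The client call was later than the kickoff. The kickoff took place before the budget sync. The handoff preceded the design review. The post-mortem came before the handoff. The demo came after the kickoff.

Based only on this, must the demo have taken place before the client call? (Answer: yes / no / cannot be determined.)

No chain of stated constraints runs from the demo to the client call, and none runs from the client call to the demo either.
So the relative order of the demo and the client call is not fixed by the given facts.

cannot be determined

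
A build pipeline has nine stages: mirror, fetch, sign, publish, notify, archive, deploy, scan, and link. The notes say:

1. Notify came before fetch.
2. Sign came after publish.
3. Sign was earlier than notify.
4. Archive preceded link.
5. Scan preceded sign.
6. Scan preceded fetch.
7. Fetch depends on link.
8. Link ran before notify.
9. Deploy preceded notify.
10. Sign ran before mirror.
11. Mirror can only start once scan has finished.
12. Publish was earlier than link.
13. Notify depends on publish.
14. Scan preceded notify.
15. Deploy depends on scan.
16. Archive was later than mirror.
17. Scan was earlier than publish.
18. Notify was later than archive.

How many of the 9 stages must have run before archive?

Directly stated before archive: mirror.
Publish reaches archive via publish → sign → mirror → archive.
Scan reaches archive via scan → mirror → archive.
Sign reaches archive via sign → mirror → archive.
No chain forces link (or any of the others) ahead of archive.
That's mirror, publish, scan, and sign — 4 in all.

4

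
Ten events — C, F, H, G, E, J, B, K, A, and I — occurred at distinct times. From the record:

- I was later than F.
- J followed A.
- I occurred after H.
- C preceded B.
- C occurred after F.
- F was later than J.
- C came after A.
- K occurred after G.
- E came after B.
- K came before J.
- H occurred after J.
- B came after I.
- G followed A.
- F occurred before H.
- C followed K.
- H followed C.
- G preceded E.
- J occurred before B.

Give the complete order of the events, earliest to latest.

The constraints fix every adjacent pair, so only one ordering works:
A → G → K → J → F → C → H → I → B → E.

A, G, K, J, F, C, H, I, B, E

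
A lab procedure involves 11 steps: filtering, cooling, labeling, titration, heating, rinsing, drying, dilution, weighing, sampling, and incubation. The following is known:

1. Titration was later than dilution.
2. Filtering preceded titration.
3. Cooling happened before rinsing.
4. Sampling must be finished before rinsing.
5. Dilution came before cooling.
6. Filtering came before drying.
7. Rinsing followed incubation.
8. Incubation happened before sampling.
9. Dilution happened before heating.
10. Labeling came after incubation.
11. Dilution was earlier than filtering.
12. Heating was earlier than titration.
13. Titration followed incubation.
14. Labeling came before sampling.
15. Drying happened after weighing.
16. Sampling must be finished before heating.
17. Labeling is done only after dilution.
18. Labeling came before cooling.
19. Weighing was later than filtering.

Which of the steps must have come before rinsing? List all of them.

Directly stated before rinsing: cooling, incubation, and sampling.
Dilution reaches rinsing via dilution → cooling → rinsing.
Labeling reaches rinsing via labeling → sampling → rinsing.

cooling, dilution, incubation, labeling, sampling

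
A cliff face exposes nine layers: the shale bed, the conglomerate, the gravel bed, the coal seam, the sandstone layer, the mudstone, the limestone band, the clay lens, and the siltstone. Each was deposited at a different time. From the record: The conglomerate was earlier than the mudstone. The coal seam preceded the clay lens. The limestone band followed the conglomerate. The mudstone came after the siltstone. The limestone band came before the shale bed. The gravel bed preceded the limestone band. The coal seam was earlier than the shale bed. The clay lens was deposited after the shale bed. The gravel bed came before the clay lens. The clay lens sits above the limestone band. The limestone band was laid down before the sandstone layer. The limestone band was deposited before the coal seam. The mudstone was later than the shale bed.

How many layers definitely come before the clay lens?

Directly stated before the clay lens: the coal seam, the gravel bed, the limestone band, and the shale bed.
The conglomerate reaches the clay lens via the conglomerate → the limestone band → the clay lens.
No chain forces the mudstone (or any of the others) ahead of the clay lens.
That's the coal seam, the conglomerate, the gravel bed, the limestone band, and the shale bed — 5 in all.

5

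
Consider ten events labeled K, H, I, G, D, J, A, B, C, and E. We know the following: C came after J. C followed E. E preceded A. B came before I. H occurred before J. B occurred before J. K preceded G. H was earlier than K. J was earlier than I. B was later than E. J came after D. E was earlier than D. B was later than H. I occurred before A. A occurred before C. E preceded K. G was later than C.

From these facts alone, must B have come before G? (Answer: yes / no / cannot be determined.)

Chain the constraints: B → J → C → G. Each link is directly stated, so B comes before G.

yes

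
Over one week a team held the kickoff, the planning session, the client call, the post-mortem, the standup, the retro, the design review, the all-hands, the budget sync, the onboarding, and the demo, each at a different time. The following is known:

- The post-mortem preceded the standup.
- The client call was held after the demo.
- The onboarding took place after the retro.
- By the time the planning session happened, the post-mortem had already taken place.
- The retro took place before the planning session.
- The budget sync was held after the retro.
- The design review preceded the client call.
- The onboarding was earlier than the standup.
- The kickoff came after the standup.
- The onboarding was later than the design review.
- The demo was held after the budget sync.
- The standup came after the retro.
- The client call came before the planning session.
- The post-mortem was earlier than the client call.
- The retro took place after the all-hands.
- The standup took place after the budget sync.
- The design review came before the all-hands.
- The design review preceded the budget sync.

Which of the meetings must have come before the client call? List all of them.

the all-hands, the budget sync, the demo, the design review, the post-mortem, the retro

Directly stated before the client call: the demo, the design review, and the post-mortem.
The all-hands reaches the client call via the all-hands → the retro → the budget sync → the demo → the client call.
The budget sync reaches the client call via the budget sync → the demo → the client call.
The retro reaches the client call via the retro → the budget sync → the demo → the client call.
No chain forces the onboarding (or any of the others) ahead of the client call.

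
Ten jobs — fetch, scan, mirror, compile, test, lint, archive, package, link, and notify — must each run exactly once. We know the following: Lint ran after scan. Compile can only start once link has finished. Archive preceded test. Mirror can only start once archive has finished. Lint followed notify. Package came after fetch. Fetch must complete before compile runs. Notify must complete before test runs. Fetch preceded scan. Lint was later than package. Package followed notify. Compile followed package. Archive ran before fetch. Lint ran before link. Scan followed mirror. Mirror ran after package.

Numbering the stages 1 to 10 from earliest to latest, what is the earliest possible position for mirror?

Archive, fetch, notify, and package must all come before mirror — 4 forced predecessors.
Nothing else is forced ahead of mirror, so its earliest slot is position 4 + 1 = 5.

5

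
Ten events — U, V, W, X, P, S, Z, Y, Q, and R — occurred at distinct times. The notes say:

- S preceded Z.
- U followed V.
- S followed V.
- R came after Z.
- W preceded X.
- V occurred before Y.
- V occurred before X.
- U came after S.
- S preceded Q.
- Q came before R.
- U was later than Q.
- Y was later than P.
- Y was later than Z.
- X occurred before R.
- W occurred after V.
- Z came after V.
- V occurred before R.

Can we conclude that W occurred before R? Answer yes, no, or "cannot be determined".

Chain the constraints: W → X → R. Each link is directly stated, so W comes before R.

yes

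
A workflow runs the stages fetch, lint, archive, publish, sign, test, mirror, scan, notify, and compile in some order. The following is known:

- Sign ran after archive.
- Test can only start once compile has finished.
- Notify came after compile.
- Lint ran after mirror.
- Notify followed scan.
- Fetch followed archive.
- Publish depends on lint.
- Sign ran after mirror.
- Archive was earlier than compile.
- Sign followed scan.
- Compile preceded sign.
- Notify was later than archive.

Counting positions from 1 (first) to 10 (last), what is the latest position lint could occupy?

9

Lint must come before publish — 1 stage forced after it.
Everything else can be placed before lint in some valid order, so lint can sit as late as position 10 − 1 = 9.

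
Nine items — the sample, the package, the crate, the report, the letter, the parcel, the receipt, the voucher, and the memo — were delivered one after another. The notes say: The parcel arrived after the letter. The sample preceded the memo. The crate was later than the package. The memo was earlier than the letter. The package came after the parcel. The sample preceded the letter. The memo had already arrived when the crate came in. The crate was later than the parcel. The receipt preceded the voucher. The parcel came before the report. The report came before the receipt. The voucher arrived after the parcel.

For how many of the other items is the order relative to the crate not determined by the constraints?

Forced before the crate: the letter, the memo, the package, the parcel, and the sample.
That leaves the receipt, the report, and the voucher with no forced order relative to the crate — 3.

3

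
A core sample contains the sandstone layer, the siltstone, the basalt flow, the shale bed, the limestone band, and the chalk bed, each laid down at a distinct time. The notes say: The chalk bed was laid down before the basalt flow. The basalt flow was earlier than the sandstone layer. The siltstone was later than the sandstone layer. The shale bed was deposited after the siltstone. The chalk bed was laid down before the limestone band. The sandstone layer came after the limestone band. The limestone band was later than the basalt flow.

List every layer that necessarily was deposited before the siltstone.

Directly stated before the siltstone: the sandstone layer.
The basalt flow reaches the siltstone via the basalt flow → the sandstone layer → the siltstone.
The chalk bed reaches the siltstone via the chalk bed → the limestone band → the sandstone layer → the siltstone.
The limestone band reaches the siltstone via the limestone band → the sandstone layer → the siltstone.

the basalt flow, the chalk bed, the limestone band, the sandstone layer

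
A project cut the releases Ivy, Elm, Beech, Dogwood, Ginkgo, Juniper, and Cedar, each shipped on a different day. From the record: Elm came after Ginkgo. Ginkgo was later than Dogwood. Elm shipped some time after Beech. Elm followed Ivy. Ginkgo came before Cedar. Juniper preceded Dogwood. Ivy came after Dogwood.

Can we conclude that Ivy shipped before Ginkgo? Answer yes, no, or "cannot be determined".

cannot be determined

No chain of stated constraints runs from Ivy to Ginkgo, and none runs from Ginkgo to Ivy either.
So the relative order of Ivy and Ginkgo is not fixed by the given facts.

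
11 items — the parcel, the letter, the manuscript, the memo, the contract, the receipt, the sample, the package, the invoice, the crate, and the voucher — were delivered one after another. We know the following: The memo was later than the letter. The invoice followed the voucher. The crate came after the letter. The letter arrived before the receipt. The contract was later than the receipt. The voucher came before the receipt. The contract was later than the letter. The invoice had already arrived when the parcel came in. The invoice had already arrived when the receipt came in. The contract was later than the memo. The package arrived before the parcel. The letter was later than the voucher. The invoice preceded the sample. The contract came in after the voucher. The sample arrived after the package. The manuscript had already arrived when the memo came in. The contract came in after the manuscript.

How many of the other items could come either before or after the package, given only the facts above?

Forced after the package: the parcel and the sample.
That leaves the contract, the crate, the invoice, the letter, the manuscript, the memo, the receipt, and the voucher with no forced order relative to the package — 8.

8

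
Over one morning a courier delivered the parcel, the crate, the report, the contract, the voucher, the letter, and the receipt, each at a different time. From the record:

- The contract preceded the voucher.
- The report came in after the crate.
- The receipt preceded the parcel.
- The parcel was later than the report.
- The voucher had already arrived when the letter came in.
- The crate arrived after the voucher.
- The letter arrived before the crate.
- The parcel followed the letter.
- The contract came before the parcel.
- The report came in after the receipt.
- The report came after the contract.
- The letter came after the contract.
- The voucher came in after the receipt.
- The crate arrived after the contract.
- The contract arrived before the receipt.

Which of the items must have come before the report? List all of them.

the contract, the crate, the letter, the receipt, the voucher

Directly stated before the report: the contract, the crate, and the receipt.
The letter reaches the report via the letter → the crate → the report.
The voucher reaches the report via the voucher → the crate → the report.
No chain forces the parcel ahead of the report.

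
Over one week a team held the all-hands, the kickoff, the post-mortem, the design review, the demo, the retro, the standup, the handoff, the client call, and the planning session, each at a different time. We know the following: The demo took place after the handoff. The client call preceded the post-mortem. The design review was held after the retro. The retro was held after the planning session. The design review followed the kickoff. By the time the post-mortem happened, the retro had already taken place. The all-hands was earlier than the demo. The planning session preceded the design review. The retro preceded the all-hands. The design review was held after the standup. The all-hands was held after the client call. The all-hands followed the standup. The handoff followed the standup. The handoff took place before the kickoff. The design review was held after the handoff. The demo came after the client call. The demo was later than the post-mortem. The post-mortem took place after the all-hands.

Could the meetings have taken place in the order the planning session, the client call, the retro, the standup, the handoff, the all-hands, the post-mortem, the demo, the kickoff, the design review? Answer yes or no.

Check each stated constraint against the proposed order — e.g. the retro is ahead of the design review; the planning session is ahead of the design review. Every pair is in the required order; nothing is violated.

yes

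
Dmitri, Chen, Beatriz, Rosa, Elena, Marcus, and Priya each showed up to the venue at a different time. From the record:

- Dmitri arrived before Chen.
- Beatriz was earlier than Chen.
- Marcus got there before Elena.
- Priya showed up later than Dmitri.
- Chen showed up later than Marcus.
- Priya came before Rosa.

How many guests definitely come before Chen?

3

Directly stated before Chen: Beatriz, Dmitri, and Marcus.
That's Beatriz, Dmitri, and Marcus — 3 in all.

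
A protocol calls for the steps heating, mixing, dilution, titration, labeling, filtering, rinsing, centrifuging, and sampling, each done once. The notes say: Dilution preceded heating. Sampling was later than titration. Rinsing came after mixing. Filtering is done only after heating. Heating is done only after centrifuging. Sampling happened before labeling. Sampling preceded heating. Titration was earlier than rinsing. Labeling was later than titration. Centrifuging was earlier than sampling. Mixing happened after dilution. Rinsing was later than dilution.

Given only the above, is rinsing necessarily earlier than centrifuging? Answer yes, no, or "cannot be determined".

No chain of stated constraints runs from rinsing to centrifuging, and none runs from centrifuging to rinsing either.
So the relative order of rinsing and centrifuging is not fixed by the given facts.

cannot be determined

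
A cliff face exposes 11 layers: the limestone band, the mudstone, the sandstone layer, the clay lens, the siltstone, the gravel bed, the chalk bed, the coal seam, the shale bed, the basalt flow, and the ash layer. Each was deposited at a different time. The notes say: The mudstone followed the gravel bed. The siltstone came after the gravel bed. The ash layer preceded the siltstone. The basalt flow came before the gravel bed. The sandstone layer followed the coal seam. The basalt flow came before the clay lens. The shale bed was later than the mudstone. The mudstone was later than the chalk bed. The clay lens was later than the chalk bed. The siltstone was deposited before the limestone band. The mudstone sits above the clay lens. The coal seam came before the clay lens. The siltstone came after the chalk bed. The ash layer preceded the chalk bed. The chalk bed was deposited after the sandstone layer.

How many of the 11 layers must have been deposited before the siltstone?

Directly stated before the siltstone: the ash layer, the chalk bed, and the gravel bed.
The basalt flow reaches the siltstone via the basalt flow → the gravel bed → the siltstone.
The coal seam reaches the siltstone via the coal seam → the sandstone layer → the chalk bed → the siltstone.
The sandstone layer reaches the siltstone via the sandstone layer → the chalk bed → the siltstone.
That's the ash layer, the basalt flow, the chalk bed, the coal seam, the gravel bed, and the sandstone layer — 6 in all.

6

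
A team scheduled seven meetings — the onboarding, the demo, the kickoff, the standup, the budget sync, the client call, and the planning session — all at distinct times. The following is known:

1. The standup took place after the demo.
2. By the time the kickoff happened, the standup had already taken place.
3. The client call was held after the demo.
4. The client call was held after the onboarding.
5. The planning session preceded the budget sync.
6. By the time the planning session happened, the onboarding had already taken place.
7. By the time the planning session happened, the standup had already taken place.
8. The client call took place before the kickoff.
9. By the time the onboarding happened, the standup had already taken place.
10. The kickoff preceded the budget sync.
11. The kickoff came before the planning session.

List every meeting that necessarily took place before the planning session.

Directly stated before the planning session: the kickoff, the onboarding, and the standup.
The client call reaches the planning session via the client call → the kickoff → the planning session.
The demo reaches the planning session via the demo → the standup → the planning session.
No chain forces the budget sync ahead of the planning session.

the client call, the demo, the kickoff, the onboarding, the standup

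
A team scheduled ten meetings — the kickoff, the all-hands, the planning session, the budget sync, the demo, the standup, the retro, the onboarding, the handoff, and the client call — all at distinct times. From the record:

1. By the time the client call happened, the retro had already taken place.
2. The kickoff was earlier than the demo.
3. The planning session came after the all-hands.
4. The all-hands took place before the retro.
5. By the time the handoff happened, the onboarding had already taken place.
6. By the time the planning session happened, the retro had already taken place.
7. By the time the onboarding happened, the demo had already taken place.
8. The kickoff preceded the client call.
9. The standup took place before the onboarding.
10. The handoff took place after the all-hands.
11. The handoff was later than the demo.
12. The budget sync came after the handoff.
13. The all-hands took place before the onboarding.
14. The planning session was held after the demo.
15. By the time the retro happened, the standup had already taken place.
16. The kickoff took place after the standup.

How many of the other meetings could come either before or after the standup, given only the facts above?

1

Forced after the standup: the budget sync, the client call, the demo, the handoff, the kickoff, the onboarding, the planning session, and the retro.
That leaves the all-hands with no forced order relative to the standup — 1.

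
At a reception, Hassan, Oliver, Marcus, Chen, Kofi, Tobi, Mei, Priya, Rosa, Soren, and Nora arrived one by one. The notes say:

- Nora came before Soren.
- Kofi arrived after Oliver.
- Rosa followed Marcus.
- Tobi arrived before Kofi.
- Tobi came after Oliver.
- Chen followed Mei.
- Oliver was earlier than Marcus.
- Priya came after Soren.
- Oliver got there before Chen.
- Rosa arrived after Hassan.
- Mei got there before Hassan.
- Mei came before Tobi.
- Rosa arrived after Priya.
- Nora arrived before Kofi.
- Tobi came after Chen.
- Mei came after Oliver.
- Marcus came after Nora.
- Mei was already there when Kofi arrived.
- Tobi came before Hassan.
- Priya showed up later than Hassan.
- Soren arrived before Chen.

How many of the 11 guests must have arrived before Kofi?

6

Directly stated before Kofi: Mei, Nora, Oliver, and Tobi.
Chen reaches Kofi via Chen → Tobi → Kofi.
Soren reaches Kofi via Soren → Chen → Tobi → Kofi.
No chain forces Rosa (or any of the others) ahead of Kofi.
That's Chen, Mei, Nora, Oliver, Soren, and Tobi — 6 in all.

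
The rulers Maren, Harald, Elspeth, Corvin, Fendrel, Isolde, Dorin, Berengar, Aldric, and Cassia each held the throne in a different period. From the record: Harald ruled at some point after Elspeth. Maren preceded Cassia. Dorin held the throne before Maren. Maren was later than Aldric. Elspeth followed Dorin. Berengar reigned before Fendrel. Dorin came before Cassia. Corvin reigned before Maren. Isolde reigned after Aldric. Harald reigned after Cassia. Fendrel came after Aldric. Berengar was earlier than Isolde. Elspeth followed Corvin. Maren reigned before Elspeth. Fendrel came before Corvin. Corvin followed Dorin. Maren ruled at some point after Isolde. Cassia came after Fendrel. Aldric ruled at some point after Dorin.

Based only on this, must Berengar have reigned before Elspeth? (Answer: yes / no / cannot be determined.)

Chain the constraints: Berengar → Fendrel → Corvin → Elspeth. Each link is directly stated, so Berengar comes before Elspeth.

yes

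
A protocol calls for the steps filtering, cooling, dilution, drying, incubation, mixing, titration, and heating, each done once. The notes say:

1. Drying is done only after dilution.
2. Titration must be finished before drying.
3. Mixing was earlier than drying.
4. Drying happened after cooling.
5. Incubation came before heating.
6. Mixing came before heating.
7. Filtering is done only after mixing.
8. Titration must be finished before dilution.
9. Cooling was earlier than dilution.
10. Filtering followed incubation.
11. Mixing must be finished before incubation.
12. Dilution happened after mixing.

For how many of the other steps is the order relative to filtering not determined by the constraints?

Forced before filtering: incubation and mixing.
That leaves cooling, dilution, drying, heating, and titration with no forced order relative to filtering — 5.

5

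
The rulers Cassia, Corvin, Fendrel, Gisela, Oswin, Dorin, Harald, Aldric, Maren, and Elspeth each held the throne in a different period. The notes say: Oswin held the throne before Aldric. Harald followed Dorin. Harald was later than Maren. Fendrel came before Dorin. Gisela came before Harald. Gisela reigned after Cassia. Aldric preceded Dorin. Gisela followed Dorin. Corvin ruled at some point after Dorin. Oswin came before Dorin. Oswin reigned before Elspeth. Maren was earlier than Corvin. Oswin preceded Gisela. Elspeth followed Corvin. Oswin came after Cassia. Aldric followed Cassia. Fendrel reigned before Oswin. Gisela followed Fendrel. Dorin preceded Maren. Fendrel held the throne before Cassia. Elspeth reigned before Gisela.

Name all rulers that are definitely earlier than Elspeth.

Aldric, Cassia, Corvin, Dorin, Fendrel, Maren, Oswin

Directly stated before Elspeth: Corvin and Oswin.
Aldric reaches Elspeth via Aldric → Dorin → Corvin → Elspeth.
Cassia reaches Elspeth via Cassia → Oswin → Elspeth.
Dorin reaches Elspeth via Dorin → Corvin → Elspeth.
Likewise Fendrel and Maren each reach Elspeth by chaining the stated constraints.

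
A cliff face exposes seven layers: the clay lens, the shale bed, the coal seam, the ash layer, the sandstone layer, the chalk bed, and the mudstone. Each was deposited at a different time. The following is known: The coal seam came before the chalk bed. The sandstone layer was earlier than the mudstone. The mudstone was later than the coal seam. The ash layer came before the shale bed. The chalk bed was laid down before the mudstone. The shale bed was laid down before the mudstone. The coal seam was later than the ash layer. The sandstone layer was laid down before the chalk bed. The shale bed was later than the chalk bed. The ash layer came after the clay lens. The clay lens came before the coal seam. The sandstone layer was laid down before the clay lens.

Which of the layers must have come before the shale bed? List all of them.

the ash layer, the chalk bed, the clay lens, the coal seam, the sandstone layer

Directly stated before the shale bed: the ash layer and the chalk bed.
The clay lens reaches the shale bed via the clay lens → the ash layer → the shale bed.
The coal seam reaches the shale bed via the coal seam → the chalk bed → the shale bed.
The sandstone layer reaches the shale bed via the sandstone layer → the chalk bed → the shale bed.
No chain forces the mudstone ahead of the shale bed.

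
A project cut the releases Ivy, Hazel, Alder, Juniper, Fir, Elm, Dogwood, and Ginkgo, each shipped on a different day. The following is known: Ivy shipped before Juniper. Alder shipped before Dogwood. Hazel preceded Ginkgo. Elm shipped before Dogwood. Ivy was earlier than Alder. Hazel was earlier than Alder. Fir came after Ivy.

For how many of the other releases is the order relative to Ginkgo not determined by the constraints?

6

Forced before Ginkgo: Hazel.
That leaves Alder, Dogwood, Elm, Fir, Ivy, and Juniper with no forced order relative to Ginkgo — 6.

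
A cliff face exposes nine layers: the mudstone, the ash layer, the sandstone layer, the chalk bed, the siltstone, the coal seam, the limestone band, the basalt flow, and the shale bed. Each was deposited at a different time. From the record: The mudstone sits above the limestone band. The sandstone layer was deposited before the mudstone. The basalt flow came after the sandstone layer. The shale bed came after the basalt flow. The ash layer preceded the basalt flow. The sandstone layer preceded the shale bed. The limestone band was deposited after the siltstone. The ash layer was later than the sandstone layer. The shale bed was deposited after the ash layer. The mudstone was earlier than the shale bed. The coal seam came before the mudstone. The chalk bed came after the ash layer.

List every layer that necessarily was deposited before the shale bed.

Directly stated before the shale bed: the ash layer, the basalt flow, the mudstone, and the sandstone layer.
The coal seam reaches the shale bed via the coal seam → the mudstone → the shale bed.
The limestone band reaches the shale bed via the limestone band → the mudstone → the shale bed.
The siltstone reaches the shale bed via the siltstone → the limestone band → the mudstone → the shale bed.

the ash layer, the basalt flow, the coal seam, the limestone band, the mudstone, the sandstone layer, the siltstone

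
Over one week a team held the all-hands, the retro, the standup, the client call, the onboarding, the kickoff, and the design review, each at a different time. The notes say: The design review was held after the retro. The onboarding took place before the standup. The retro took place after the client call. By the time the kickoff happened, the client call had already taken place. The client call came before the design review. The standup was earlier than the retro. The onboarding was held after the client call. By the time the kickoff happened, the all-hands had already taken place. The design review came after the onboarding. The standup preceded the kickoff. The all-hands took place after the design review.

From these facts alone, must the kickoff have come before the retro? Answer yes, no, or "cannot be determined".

no

Tracing the constraints gives the retro → the design review → the all-hands → the kickoff, so the retro must come before the kickoff.
That means the kickoff cannot be before the retro.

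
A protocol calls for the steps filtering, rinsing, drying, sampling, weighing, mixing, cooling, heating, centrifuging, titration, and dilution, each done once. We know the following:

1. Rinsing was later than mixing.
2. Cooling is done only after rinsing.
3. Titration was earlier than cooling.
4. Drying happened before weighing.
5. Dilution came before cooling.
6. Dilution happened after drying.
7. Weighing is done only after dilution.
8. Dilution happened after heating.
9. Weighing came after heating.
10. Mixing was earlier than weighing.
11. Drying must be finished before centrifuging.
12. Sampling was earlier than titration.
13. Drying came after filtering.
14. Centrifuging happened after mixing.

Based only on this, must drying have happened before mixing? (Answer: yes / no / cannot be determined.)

No chain of stated constraints runs from drying to mixing, and none runs from mixing to drying either.
So the relative order of drying and mixing is not fixed by the given facts.

cannot be determined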